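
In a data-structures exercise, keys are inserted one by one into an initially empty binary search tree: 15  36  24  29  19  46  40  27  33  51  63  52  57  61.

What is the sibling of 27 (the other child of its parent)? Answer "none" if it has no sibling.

33

15: root
36: right child of 15 (depth 1)
24: left child of 36 (depth 2)
29: right child of 24 (depth 3)
19: left child of 24 (depth 3)
46: right child of 36 (depth 2)
40: left child of 46 (depth 3)
27: left child of 29 (depth 4)
33: right child of 29 (depth 4)
51: right child of 46 (depth 3)
63: right child of 51 (depth 4)
52: left child of 63 (depth 5)
57: right child of 52 (depth 6)
61: right child of 57 (depth 7)

27's parent is 29; the other child of 29 is 33.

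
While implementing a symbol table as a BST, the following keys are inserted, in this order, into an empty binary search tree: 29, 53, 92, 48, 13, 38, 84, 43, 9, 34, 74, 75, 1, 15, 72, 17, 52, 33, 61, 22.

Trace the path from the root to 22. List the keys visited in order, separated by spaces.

Insert 29: tree is empty, so 29 becomes the root.
Insert 53: 53 > 29 → go right. Place as right child of 29.
Insert 92: 92 > 29 → go right; 92 > 53 → go right. Place as right child of 53.
Insert 48: 48 > 29 → go right; 48 < 53 → go left. Place as left child of 53.
Insert 13: 13 < 29 → go left. Place as left child of 29.
Insert 38: 38 > 29 → go right; 38 < 53 → go left; 38 < 48 → go left. Place as left child of 48.
Insert 84: 84 > 29 → go right; 84 > 53 → go right; 84 < 92 → go left. Place as left child of 92.
Insert 43: 43 > 29 → go right; 43 < 53 → go left; 43 < 48 → go left; 43 > 38 → go right. Place as right child of 38.
Insert 9: 9 < 29 → go left; 9 < 13 → go left. Place as left child of 13.
Insert 34: 34 > 29 → go right; 34 < 53 → go left; 34 < 48 → go left; 34 < 38 → go left. Place as left child of 38.
Insert 74: 74 > 29 → go right; 74 > 53 → go right; 74 < 92 → go left; 74 < 84 → go left. Place as left child of 84.
Insert 75: 75 > 29 → go right; 75 > 53 → go right; 75 < 92 → go left; 75 < 84 → go left; 75 > 74 → go right. Place as right child of 74.
Insert 1: 1 < 29 → go left; 1 < 13 → go left; 1 < 9 → go left. Place as left child of 9.
Insert 15: 15 < 29 → go left; 15 > 13 → go right. Place as right child of 13.
Insert 72: 72 > 29 → go right; 72 > 53 → go right; 72 < 92 → go left; 72 < 84 → go left; 72 < 74 → go left. Place as left child of 74.
Insert 17: 17 < 29 → go left; 17 > 13 → go right; 17 > 15 → go right. Place as right child of 15.
Insert 52: 52 > 29 → go right; 52 < 53 → go left; 52 > 48 → go right. Place as right child of 48.
Insert 33: 33 > 29 → go right; 33 < 53 → go left; 33 < 48 → go left; 33 < 38 → go left; 33 < 34 → go left. Place as left child of 34.
Insert 61: 61 > 29 → go right; 61 > 53 → go right; 61 < 92 → go left; 61 < 84 → go left; 61 < 74 → go left; 61 < 72 → go left. Place as left child of 72.
Insert 22: 22 < 29 → go left; 22 > 13 → go right; 22 > 15 → go right; 22 > 17 → go right. Place as right child of 17.

29 13 15 17 22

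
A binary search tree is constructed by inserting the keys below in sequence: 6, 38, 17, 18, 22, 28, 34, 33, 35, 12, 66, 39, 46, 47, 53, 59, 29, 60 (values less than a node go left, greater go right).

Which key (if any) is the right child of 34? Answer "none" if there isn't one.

6: root
38: right child of 6 (depth 1)
17: left child of 38 (depth 2)
18: right child of 17 (depth 3)
22: right child of 18 (depth 4)
28: right child of 22 (depth 5)
34: right child of 28 (depth 6)
33: left child of 34 (depth 7)
35: right child of 34 (depth 7)
12: left child of 17 (depth 3)
66: right child of 38 (depth 2)
39: left child of 66 (depth 3)
46: right child of 39 (depth 4)
47: right child of 46 (depth 5)
53: right child of 47 (depth 6)
59: right child of 53 (depth 7)
29: left child of 33 (depth 8)
60: right child of 59 (depth 8)

35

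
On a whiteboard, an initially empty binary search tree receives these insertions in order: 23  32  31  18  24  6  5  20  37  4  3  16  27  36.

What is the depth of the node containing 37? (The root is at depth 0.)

2

Resulting structure (node: left, right):
  23: L=18, R=32
  32: L=31, R=37
  31: L=24, R=–
  18: L=6, R=20
  24: L=–, R=27
  6: L=5, R=16
  5: L=4, R=–
  20: L=–, R=–
  37: L=36, R=–
  4: L=3, R=–
  3: L=–, R=–
  16: L=–, R=–
  27: L=–, R=–
  36: L=–, R=–

Path to 37: 23 → 32 → 37, which is 2 edges.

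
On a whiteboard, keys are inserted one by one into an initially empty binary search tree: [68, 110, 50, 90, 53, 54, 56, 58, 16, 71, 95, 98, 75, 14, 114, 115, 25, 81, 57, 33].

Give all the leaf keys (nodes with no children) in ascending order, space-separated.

68: root
110: right child of 68 (depth 1)
50: left child of 68 (depth 1)
90: left child of 110 (depth 2)
53: right child of 50 (depth 2)
54: right child of 53 (depth 3)
56: right child of 54 (depth 4)
58: right child of 56 (depth 5)
16: left child of 50 (depth 2)
71: left child of 90 (depth 3)
95: right child of 90 (depth 3)
98: right child of 95 (depth 4)
75: right child of 71 (depth 4)
14: left child of 16 (depth 3)
114: right child of 110 (depth 2)
115: right child of 114 (depth 3)
25: right child of 16 (depth 3)
81: right child of 75 (depth 5)
57: left child of 58 (depth 6)
33: right child of 25 (depth 4)

14 33 57 81 98 115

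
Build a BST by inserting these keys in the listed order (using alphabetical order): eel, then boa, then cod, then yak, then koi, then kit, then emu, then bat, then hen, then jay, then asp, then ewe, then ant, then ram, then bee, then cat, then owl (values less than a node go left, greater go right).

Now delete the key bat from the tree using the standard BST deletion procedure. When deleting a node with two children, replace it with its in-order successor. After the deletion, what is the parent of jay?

hen

eel: root
boa: left child of eel (depth 1)
cod: right child of boa (depth 2)
yak: right child of eel (depth 1)
koi: left child of yak (depth 2)
kit: left child of koi (depth 3)
emu: left child of kit (depth 4)
bat: left child of boa (depth 2)
hen: right child of emu (depth 5)
jay: right child of hen (depth 6)
asp: left child of bat (depth 3)
ewe: left child of hen (depth 6)
ant: left child of asp (depth 4)
ram: right child of koi (depth 3)
bee: right child of bat (depth 3)
cat: left child of cod (depth 3)
owl: left child of ram (depth 4)

Delete bat (two children — replace with in-order successor).
After deletion, jay's parent is hen.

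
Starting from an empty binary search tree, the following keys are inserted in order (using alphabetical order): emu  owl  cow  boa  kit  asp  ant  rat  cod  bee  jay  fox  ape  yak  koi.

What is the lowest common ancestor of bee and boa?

boa

Insert emu: tree is empty, so emu becomes the root.
Insert owl: owl > emu → go right. Place as right child of emu.
Insert cow: cow < emu → go left. Place as left child of emu.
Insert boa: boa < emu → go left; boa < cow → go left. Place as left child of cow.
Insert kit: kit > emu → go right; kit < owl → go left. Place as left child of owl.
Insert asp: asp < emu → go left; asp < cow → go left; asp < boa → go left. Place as left child of boa.
Insert ant: ant < emu → go left; ant < cow → go left; ant < boa → go left; ant < asp → go left. Place as left child of asp.
Insert rat: rat > emu → go right; rat > owl → go right. Place as right child of owl.
Insert cod: cod < emu → go left; cod < cow → go left; cod > boa → go right. Place as right child of boa.
Insert bee: bee < emu → go left; bee < cow → go left; bee < boa → go left; bee > asp → go right. Place as right child of asp.
Insert jay: jay > emu → go right; jay < owl → go left; jay < kit → go left. Place as left child of kit.
Insert fox: fox > emu → go right; fox < owl → go left; fox < kit → go left; fox < jay → go left. Place as left child of jay.
Insert ape: ape < emu → go left; ape < cow → go left; ape < boa → go left; ape < asp → go left; ape > ant → go right. Place as right child of ant.
Insert yak: yak > emu → go right; yak > owl → go right; yak > rat → go right. Place as right child of rat.
Insert koi: koi > emu → go right; koi < owl → go left; koi > kit → go right. Place as right child of kit.

Path to bee: emu → cow → boa → asp → bee
Path to boa: emu → cow → boa
boa lies on both paths and is an ancestor of the other node.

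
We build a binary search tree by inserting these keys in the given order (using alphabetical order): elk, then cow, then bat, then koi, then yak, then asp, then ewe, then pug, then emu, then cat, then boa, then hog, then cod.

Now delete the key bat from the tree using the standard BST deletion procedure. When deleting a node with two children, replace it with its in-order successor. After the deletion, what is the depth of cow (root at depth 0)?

Insert elk: tree is empty, so elk becomes the root.
Insert cow: cow < elk → go left. Place as left child of elk.
Insert bat: bat < elk → go left; bat < cow → go left. Place as left child of cow.
Insert koi: koi > elk → go right. Place as right child of elk.
Insert yak: yak > elk → go right; yak > koi → go right. Place as right child of koi.
Insert asp: asp < elk → go left; asp < cow → go left; asp < bat → go left. Place as left child of bat.
Insert ewe: ewe > elk → go right; ewe < koi → go left. Place as left child of koi.
Insert pug: pug > elk → go right; pug > koi → go right; pug < yak → go left. Place as left child of yak.
Insert emu: emu > elk → go right; emu < koi → go left; emu < ewe → go left. Place as left child of ewe.
Insert cat: cat < elk → go left; cat < cow → go left; cat > bat → go right. Place as right child of bat.
Insert boa: boa < elk → go left; boa < cow → go left; boa > bat → go right; boa < cat → go left. Place as left child of cat.
Insert hog: hog > elk → go right; hog < koi → go left; hog > ewe → go right. Place as right child of ewe.
Insert cod: cod < elk → go left; cod < cow → go left; cod > bat → go right; cod > cat → go right. Place as right child of cat.

Delete bat (two children — replace with in-order successor).
After deletion, path to cow: elk → cow.

1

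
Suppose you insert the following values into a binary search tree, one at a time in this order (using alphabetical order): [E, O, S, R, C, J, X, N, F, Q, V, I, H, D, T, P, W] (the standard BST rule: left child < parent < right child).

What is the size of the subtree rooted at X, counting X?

4

E: root
O: right child of E (depth 1)
S: right child of O (depth 2)
R: left child of S (depth 3)
C: left child of E (depth 1)
J: left child of O (depth 2)
X: right child of S (depth 3)
N: right child of J (depth 3)
F: left child of J (depth 3)
Q: left child of R (depth 4)
V: left child of X (depth 4)
I: right child of F (depth 4)
H: left child of I (depth 5)
D: right child of C (depth 2)
T: left child of V (depth 5)
P: left child of Q (depth 5)
W: right child of V (depth 5)

Subtree rooted at X contains: X, V, T, W — 4 nodes.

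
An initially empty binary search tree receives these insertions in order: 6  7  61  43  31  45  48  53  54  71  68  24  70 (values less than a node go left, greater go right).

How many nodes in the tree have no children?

6: root
7: right child of 6 (depth 1)
61: right child of 7 (depth 2)
43: left child of 61 (depth 3)
31: left child of 43 (depth 4)
45: right child of 43 (depth 4)
48: right child of 45 (depth 5)
53: right child of 48 (depth 6)
54: right child of 53 (depth 7)
71: right child of 61 (depth 3)
68: left child of 71 (depth 4)
24: left child of 31 (depth 5)
70: right child of 68 (depth 5)

Leaves: 24, 54, 70 — 3 in total.

3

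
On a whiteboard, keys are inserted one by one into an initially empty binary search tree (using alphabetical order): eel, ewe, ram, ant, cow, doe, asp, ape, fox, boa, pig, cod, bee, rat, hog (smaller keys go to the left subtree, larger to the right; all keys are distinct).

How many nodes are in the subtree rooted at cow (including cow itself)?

Insert eel: tree is empty, so eel becomes the root.
Insert ewe: ewe > eel → go right. Place as right child of eel.
Insert ram: ram > eel → go right; ram > ewe → go right. Place as right child of ewe.
Insert ant: ant < eel → go left. Place as left child of eel.
Insert cow: cow < eel → go left; cow > ant → go right. Place as right child of ant.
Insert doe: doe < eel → go left; doe > ant → go right; doe > cow → go right. Place as right child of cow.
Insert asp: asp < eel → go left; asp > ant → go right; asp < cow → go left. Place as left child of cow.
Insert ape: ape < eel → go left; ape > ant → go right; ape < cow → go left; ape < asp → go left. Place as left child of asp.
Insert fox: fox > eel → go right; fox > ewe → go right; fox < ram → go left. Place as left child of ram.
Insert boa: boa < eel → go left; boa > ant → go right; boa < cow → go left; boa > asp → go right. Place as right child of asp.
Insert pig: pig > eel → go right; pig > ewe → go right; pig < ram → go left; pig > fox → go right. Place as right child of fox.
Insert cod: cod < eel → go left; cod > ant → go right; cod < cow → go left; cod > asp → go right; cod > boa → go right. Place as right child of boa.
Insert bee: bee < eel → go left; bee > ant → go right; bee < cow → go left; bee > asp → go right; bee < boa → go left. Place as left child of boa.
Insert rat: rat > eel → go right; rat > ewe → go right; rat > ram → go right. Place as right child of ram.
Insert hog: hog > eel → go right; hog > ewe → go right; hog < ram → go left; hog > fox → go right; hog < pig → go left. Place as left child of pig.

Subtree rooted at cow contains: cow, asp, ape, boa, bee, cod, doe — 7 nodes.

7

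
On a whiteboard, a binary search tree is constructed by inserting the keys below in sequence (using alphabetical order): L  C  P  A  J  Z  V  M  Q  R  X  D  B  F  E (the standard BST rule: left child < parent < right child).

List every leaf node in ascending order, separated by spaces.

L: root
C: left child of L (depth 1)
P: right child of L (depth 1)
A: left child of C (depth 2)
J: right child of C (depth 2)
Z: right child of P (depth 2)
V: left child of Z (depth 3)
M: left child of P (depth 2)
Q: left child of V (depth 4)
R: right child of Q (depth 5)
X: right child of V (depth 4)
D: left child of J (depth 3)
B: right child of A (depth 3)
F: right child of D (depth 4)
E: left child of F (depth 5)

B E M R X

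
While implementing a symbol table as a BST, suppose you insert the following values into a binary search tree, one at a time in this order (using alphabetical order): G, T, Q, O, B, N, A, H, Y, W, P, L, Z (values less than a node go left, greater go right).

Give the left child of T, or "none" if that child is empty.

Resulting structure (node: left, right):
  G: L=B, R=T
  T: L=Q, R=Y
  Q: L=O, R=–
  O: L=N, R=P
  B: L=A, R=–
  N: L=H, R=–
  A: L=–, R=–
  H: L=–, R=L
  Y: L=W, R=Z
  W: L=–, R=–
  P: L=–, R=–
  L: L=–, R=–
  Z: L=–, R=–

Q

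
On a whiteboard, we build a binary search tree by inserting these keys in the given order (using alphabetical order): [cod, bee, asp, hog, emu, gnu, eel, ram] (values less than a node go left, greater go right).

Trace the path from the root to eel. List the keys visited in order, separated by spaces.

cod hog emu eel

cod: root
bee: left child of cod (depth 1)
asp: left child of bee (depth 2)
hog: right child of cod (depth 1)
emu: left child of hog (depth 2)
gnu: right child of emu (depth 3)
eel: left child of emu (depth 3)
ram: right child of hog (depth 2)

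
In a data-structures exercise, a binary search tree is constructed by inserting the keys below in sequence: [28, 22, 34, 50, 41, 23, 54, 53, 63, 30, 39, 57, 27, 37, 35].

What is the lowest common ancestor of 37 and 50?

50

28: root
22: left child of 28 (depth 1)
34: right child of 28 (depth 1)
50: right child of 34 (depth 2)
41: left child of 50 (depth 3)
23: right child of 22 (depth 2)
54: right child of 50 (depth 3)
53: left child of 54 (depth 4)
63: right child of 54 (depth 4)
30: left child of 34 (depth 2)
39: left child of 41 (depth 4)
57: left child of 63 (depth 5)
27: right child of 23 (depth 3)
37: left child of 39 (depth 5)
35: left child of 37 (depth 6)

Path to 37: 28 → 34 → 50 → 41 → 39 → 37
Path to 50: 28 → 34 → 50
50 lies on both paths and is an ancestor of the other node.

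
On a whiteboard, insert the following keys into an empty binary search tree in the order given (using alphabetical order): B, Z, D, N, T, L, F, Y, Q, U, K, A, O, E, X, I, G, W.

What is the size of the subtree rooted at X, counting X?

Resulting structure (node: left, right):
  B: L=A, R=Z
  Z: L=D, R=–
  D: L=–, R=N
  N: L=L, R=T
  T: L=Q, R=Y
  L: L=F, R=–
  F: L=E, R=K
  Y: L=U, R=–
  Q: L=O, R=–
  U: L=–, R=X
  K: L=I, R=–
  A: L=–, R=–
  O: L=–, R=–
  E: L=–, R=–
  X: L=W, R=–
  I: L=G, R=–
  G: L=–, R=–
  W: L=–, R=–

Subtree rooted at X contains: X, W — 2 nodes.

2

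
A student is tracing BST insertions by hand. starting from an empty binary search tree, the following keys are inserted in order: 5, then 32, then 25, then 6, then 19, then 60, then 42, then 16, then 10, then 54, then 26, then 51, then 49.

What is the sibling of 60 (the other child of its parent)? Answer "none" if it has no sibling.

25

Resulting structure (node: left, right):
  5: L=–, R=32
  32: L=25, R=60
  25: L=6, R=26
  6: L=–, R=19
  19: L=16, R=–
  60: L=42, R=–
  42: L=–, R=54
  16: L=10, R=–
  10: L=–, R=–
  54: L=51, R=–
  26: L=–, R=–
  51: L=49, R=–
  49: L=–, R=–

60's parent is 32; the other child of 32 is 25.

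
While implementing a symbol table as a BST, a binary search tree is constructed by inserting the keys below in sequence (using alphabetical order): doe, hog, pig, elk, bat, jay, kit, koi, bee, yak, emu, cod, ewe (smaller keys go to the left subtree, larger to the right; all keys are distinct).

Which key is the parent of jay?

pig

Insert doe: tree is empty, so doe becomes the root.
Insert hog: hog > doe → go right. Place as right child of doe.
Insert pig: pig > doe → go right; pig > hog → go right. Place as right child of hog.
Insert elk: elk > doe → go right; elk < hog → go left. Place as left child of hog.
Insert bat: bat < doe → go left. Place as left child of doe.
Insert jay: jay > doe → go right; jay > hog → go right; jay < pig → go left. Place as left child of pig.
Insert kit: kit > doe → go right; kit > hog → go right; kit < pig → go left; kit > jay → go right. Place as right child of jay.
Insert koi: koi > doe → go right; koi > hog → go right; koi < pig → go left; koi > jay → go right; koi > kit → go right. Place as right child of kit.
Insert bee: bee < doe → go left; bee > bat → go right. Place as right child of bat.
Insert yak: yak > doe → go right; yak > hog → go right; yak > pig → go right. Place as right child of pig.
Insert emu: emu > doe → go right; emu < hog → go left; emu > elk → go right. Place as right child of elk.
Insert cod: cod < doe → go left; cod > bat → go right; cod > bee → go right. Place as right child of bee.
Insert ewe: ewe > doe → go right; ewe < hog → go left; ewe > elk → go right; ewe > emu → go right. Place as right child of emu.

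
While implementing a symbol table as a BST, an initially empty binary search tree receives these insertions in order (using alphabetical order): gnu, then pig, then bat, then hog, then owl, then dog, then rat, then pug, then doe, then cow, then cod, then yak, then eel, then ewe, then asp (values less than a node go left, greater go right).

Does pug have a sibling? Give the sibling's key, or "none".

Resulting structure (node: left, right):
  gnu: L=bat, R=pig
  pig: L=hog, R=rat
  bat: L=asp, R=dog
  hog: L=–, R=owl
  owl: L=–, R=–
  dog: L=doe, R=eel
  rat: L=pug, R=yak
  pug: L=–, R=–
  doe: L=cow, R=–
  cow: L=cod, R=–
  cod: L=–, R=–
  yak: L=–, R=–
  eel: L=–, R=ewe
  ewe: L=–, R=–
  asp: L=–, R=–

pug's parent is rat; the other child of rat is yak.

yak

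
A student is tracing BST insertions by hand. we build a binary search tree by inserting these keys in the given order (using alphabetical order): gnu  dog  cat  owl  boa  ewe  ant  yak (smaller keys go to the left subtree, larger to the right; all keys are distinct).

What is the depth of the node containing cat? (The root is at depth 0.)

Resulting structure (node: left, right):
  gnu: L=dog, R=owl
  dog: L=cat, R=ewe
  cat: L=boa, R=–
  owl: L=–, R=yak
  boa: L=ant, R=–
  ewe: L=–, R=–
  ant: L=–, R=–
  yak: L=–, R=–

Path to cat: gnu → dog → cat, which is 2 edges.

2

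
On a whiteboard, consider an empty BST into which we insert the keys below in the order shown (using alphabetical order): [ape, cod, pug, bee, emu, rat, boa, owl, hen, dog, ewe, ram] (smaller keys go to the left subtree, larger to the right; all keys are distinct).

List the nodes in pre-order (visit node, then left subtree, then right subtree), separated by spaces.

Insert ape: tree is empty, so ape becomes the root.
Insert cod: cod > ape → go right. Place as right child of ape.
Insert pug: pug > ape → go right; pug > cod → go right. Place as right child of cod.
Insert bee: bee > ape → go right; bee < cod → go left. Place as left child of cod.
Insert emu: emu > ape → go right; emu > cod → go right; emu < pug → go left. Place as left child of pug.
Insert rat: rat > ape → go right; rat > cod → go right; rat > pug → go right. Place as right child of pug.
Insert boa: boa > ape → go right; boa < cod → go left; boa > bee → go right. Place as right child of bee.
Insert owl: owl > ape → go right; owl > cod → go right; owl < pug → go left; owl > emu → go right. Place as right child of emu.
Insert hen: hen > ape → go right; hen > cod → go right; hen < pug → go left; hen > emu → go right; hen < owl → go left. Place as left child of owl.
Insert dog: dog > ape → go right; dog > cod → go right; dog < pug → go left; dog < emu → go left. Place as left child of emu.
Insert ewe: ewe > ape → go right; ewe > cod → go right; ewe < pug → go left; ewe > emu → go right; ewe < owl → go left; ewe < hen → go left. Place as left child of hen.
Insert ram: ram > ape → go right; ram > cod → go right; ram > pug → go right; ram < rat → go left. Place as left child of rat.

ape cod bee boa pug emu dog owl hen ewe rat ram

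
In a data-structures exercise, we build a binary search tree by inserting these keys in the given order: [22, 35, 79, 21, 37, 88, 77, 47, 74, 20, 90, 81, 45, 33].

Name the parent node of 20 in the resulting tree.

22: root
35: right child of 22 (depth 1)
79: right child of 35 (depth 2)
21: left child of 22 (depth 1)
37: left child of 79 (depth 3)
88: right child of 79 (depth 3)
77: right child of 37 (depth 4)
47: left child of 77 (depth 5)
74: right child of 47 (depth 6)
20: left child of 21 (depth 2)
90: right child of 88 (depth 4)
81: left child of 88 (depth 4)
45: left child of 47 (depth 6)
33: left child of 35 (depth 2)

21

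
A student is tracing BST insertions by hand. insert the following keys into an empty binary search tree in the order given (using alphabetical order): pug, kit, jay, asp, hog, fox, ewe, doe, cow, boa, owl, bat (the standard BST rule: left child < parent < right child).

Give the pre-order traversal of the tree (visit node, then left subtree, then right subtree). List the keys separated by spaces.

pug kit jay asp hog fox ewe doe cow boa bat owl

Resulting structure (node: left, right):
  pug: L=kit, R=–
  kit: L=jay, R=owl
  jay: L=asp, R=–
  asp: L=–, R=hog
  hog: L=fox, R=–
  fox: L=ewe, R=–
  ewe: L=doe, R=–
  doe: L=cow, R=–
  cow: L=boa, R=–
  boa: L=bat, R=–
  owl: L=–, R=–
  bat: L=–, R=–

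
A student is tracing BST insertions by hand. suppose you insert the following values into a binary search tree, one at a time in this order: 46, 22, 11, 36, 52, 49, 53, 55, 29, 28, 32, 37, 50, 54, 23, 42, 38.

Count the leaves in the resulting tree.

Resulting structure (node: left, right):
  46: L=22, R=52
  22: L=11, R=36
  11: L=–, R=–
  36: L=29, R=37
  52: L=49, R=53
  49: L=–, R=50
  53: L=–, R=55
  55: L=54, R=–
  29: L=28, R=32
  28: L=23, R=–
  32: L=–, R=–
  37: L=–, R=42
  50: L=–, R=–
  54: L=–, R=–
  23: L=–, R=–
  42: L=38, R=–
  38: L=–, R=–

Leaves: 11, 23, 32, 38, 50, 54 — 6 in total.

6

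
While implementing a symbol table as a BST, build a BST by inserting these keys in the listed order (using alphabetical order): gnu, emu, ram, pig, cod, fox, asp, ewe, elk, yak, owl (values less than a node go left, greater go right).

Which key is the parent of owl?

pig

Insert gnu: tree is empty, so gnu becomes the root.
Insert emu: emu < gnu → go left. Place as left child of gnu.
Insert ram: ram > gnu → go right. Place as right child of gnu.
Insert pig: pig > gnu → go right; pig < ram → go left. Place as left child of ram.
Insert cod: cod < gnu → go left; cod < emu → go left. Place as left child of emu.
Insert fox: fox < gnu → go left; fox > emu → go right. Place as right child of emu.
Insert asp: asp < gnu → go left; asp < emu → go left; asp < cod → go left. Place as left child of cod.
Insert ewe: ewe < gnu → go left; ewe > emu → go right; ewe < fox → go left. Place as left child of fox.
Insert elk: elk < gnu → go left; elk < emu → go left; elk > cod → go right. Place as right child of cod.
Insert yak: yak > gnu → go right; yak > ram → go right. Place as right child of ram.
Insert owl: owl > gnu → go right; owl < ram → go left; owl < pig → go left. Place as left child of pig.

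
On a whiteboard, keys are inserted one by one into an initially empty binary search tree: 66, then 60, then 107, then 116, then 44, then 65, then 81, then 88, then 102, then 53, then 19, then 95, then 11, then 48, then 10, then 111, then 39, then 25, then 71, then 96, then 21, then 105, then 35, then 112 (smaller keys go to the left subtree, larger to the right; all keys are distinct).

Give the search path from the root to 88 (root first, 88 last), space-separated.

66: root
60: left child of 66 (depth 1)
107: right child of 66 (depth 1)
116: right child of 107 (depth 2)
44: left child of 60 (depth 2)
65: right child of 60 (depth 2)
81: left child of 107 (depth 2)
88: right child of 81 (depth 3)
102: right child of 88 (depth 4)
53: right child of 44 (depth 3)
19: left child of 44 (depth 3)
95: left child of 102 (depth 5)
11: left child of 19 (depth 4)
48: left child of 53 (depth 4)
10: left child of 11 (depth 5)
111: left child of 116 (depth 3)
39: right child of 19 (depth 4)
25: left child of 39 (depth 5)
71: left child of 81 (depth 3)
96: right child of 95 (depth 6)
21: left child of 25 (depth 6)
105: right child of 102 (depth 5)
35: right child of 25 (depth 6)
112: right child of 111 (depth 4)

66 107 81 88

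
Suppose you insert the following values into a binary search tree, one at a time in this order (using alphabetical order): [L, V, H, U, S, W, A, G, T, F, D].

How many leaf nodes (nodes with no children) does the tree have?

3

Insert L: tree is empty, so L becomes the root.
Insert V: V > L → go right. Place as right child of L.
Insert H: H < L → go left. Place as left child of L.
Insert U: U > L → go right; U < V → go left. Place as left child of V.
Insert S: S > L → go right; S < V → go left; S < U → go left. Place as left child of U.
Insert W: W > L → go right; W > V → go right. Place as right child of V.
Insert A: A < L → go left; A < H → go left. Place as left child of H.
Insert G: G < L → go left; G < H → go left; G > A → go right. Place as right child of A.
Insert T: T > L → go right; T < V → go left; T < U → go left; T > S → go right. Place as right child of S.
Insert F: F < L → go left; F < H → go left; F > A → go right; F < G → go left. Place as left child of G.
Insert D: D < L → go left; D < H → go left; D > A → go right; D < G → go left; D < F → go left. Place as left child of F.

Leaves: D, T, W — 3 in total.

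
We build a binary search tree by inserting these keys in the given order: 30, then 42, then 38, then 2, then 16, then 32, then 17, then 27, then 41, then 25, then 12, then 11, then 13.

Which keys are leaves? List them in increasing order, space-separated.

11 13 25 32 41

30: root
42: right child of 30 (depth 1)
38: left child of 42 (depth 2)
2: left child of 30 (depth 1)
16: right child of 2 (depth 2)
32: left child of 38 (depth 3)
17: right child of 16 (depth 3)
27: right child of 17 (depth 4)
41: right child of 38 (depth 3)
25: left child of 27 (depth 5)
12: left child of 16 (depth 3)
11: left child of 12 (depth 4)
13: right child of 12 (depth 4)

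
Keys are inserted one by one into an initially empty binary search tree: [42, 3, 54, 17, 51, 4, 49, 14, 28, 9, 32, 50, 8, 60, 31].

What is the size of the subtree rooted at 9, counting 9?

2

Insert 42: tree is empty, so 42 becomes the root.
Insert 3: 3 < 42 → go left. Place as left child of 42.
Insert 54: 54 > 42 → go right. Place as right child of 42.
Insert 17: 17 < 42 → go left; 17 > 3 → go right. Place as right child of 3.
Insert 51: 51 > 42 → go right; 51 < 54 → go left. Place as left child of 54.
Insert 4: 4 < 42 → go left; 4 > 3 → go right; 4 < 17 → go left. Place as left child of 17.
Insert 49: 49 > 42 → go right; 49 < 54 → go left; 49 < 51 → go left. Place as left child of 51.
Insert 14: 14 < 42 → go left; 14 > 3 → go right; 14 < 17 → go left; 14 > 4 → go right. Place as right child of 4.
Insert 28: 28 < 42 → go left; 28 > 3 → go right; 28 > 17 → go right. Place as right child of 17.
Insert 9: 9 < 42 → go left; 9 > 3 → go right; 9 < 17 → go left; 9 > 4 → go right; 9 < 14 → go left. Place as left child of 14.
Insert 32: 32 < 42 → go left; 32 > 3 → go right; 32 > 17 → go right; 32 > 28 → go right. Place as right child of 28.
Insert 50: 50 > 42 → go right; 50 < 54 → go left; 50 < 51 → go left; 50 > 49 → go right. Place as right child of 49.
Insert 8: 8 < 42 → go left; 8 > 3 → go right; 8 < 17 → go left; 8 > 4 → go right; 8 < 14 → go left; 8 < 9 → go left. Place as left child of 9.
Insert 60: 60 > 42 → go right; 60 > 54 → go right. Place as right child of 54.
Insert 31: 31 < 42 → go left; 31 > 3 → go right; 31 > 17 → go right; 31 > 28 → go right; 31 < 32 → go left. Place as left child of 32.

Subtree rooted at 9 contains: 9, 8 — 2 nodes.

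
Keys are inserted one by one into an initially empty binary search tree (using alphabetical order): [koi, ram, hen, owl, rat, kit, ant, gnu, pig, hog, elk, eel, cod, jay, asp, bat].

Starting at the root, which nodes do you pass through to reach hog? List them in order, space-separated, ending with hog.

koi hen kit hog

Insert koi: tree is empty, so koi becomes the root.
Insert ram: ram > koi → go right. Place as right child of koi.
Insert hen: hen < koi → go left. Place as left child of koi.
Insert owl: owl > koi → go right; owl < ram → go left. Place as left child of ram.
Insert rat: rat > koi → go right; rat > ram → go right. Place as right child of ram.
Insert kit: kit < koi → go left; kit > hen → go right. Place as right child of hen.
Insert ant: ant < koi → go left; ant < hen → go left. Place as left child of hen.
Insert gnu: gnu < koi → go left; gnu < hen → go left; gnu > ant → go right. Place as right child of ant.
Insert pig: pig > koi → go right; pig < ram → go left; pig > owl → go right. Place as right child of owl.
Insert hog: hog < koi → go left; hog > hen → go right; hog < kit → go left. Place as left child of kit.
Insert elk: elk < koi → go left; elk < hen → go left; elk > ant → go right; elk < gnu → go left. Place as left child of gnu.
Insert eel: eel < koi → go left; eel < hen → go left; eel > ant → go right; eel < gnu → go left; eel < elk → go left. Place as left child of elk.
Insert cod: cod < koi → go left; cod < hen → go left; cod > ant → go right; cod < gnu → go left; cod < elk → go left; cod < eel → go left. Place as left child of eel.
Insert jay: jay < koi → go left; jay > hen → go right; jay < kit → go left; jay > hog → go right. Place as right child of hog.
Insert asp: asp < koi → go left; asp < hen → go left; asp > ant → go right; asp < gnu → go left; asp < elk → go left; asp < eel → go left; asp < cod → go left. Place as left child of cod.
Insert bat: bat < koi → go left; bat < hen → go left; bat > ant → go right; bat < gnu → go left; bat < elk → go left; bat < eel → go left; bat < cod → go left; bat > asp → go right. Place as right child of asp.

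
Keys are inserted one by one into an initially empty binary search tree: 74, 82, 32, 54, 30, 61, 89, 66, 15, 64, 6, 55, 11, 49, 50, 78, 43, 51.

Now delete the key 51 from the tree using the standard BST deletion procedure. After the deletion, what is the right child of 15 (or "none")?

none

74: root
82: right child of 74 (depth 1)
32: left child of 74 (depth 1)
54: right child of 32 (depth 2)
30: left child of 32 (depth 2)
61: right child of 54 (depth 3)
89: right child of 82 (depth 2)
66: right child of 61 (depth 4)
15: left child of 30 (depth 3)
64: left child of 66 (depth 5)
6: left child of 15 (depth 4)
55: left child of 61 (depth 4)
11: right child of 6 (depth 5)
49: left child of 54 (depth 3)
50: right child of 49 (depth 4)
78: left child of 82 (depth 2)
43: left child of 49 (depth 4)
51: right child of 50 (depth 5)

Delete 51 (at most one child — splice it out).
After deletion, 15's right child: none.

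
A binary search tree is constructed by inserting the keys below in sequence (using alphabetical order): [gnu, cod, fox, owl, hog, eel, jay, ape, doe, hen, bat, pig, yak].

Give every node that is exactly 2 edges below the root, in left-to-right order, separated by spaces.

Insert gnu: tree is empty, so gnu becomes the root.
Insert cod: cod < gnu → go left. Place as left child of gnu.
Insert fox: fox < gnu → go left; fox > cod → go right. Place as right child of cod.
Insert owl: owl > gnu → go right. Place as right child of gnu.
Insert hog: hog > gnu → go right; hog < owl → go left. Place as left child of owl.
Insert eel: eel < gnu → go left; eel > cod → go right; eel < fox → go left. Place as left child of fox.
Insert jay: jay > gnu → go right; jay < owl → go left; jay > hog → go right. Place as right child of hog.
Insert ape: ape < gnu → go left; ape < cod → go left. Place as left child of cod.
Insert doe: doe < gnu → go left; doe > cod → go right; doe < fox → go left; doe < eel → go left. Place as left child of eel.
Insert hen: hen > gnu → go right; hen < owl → go left; hen < hog → go left. Place as left child of hog.
Insert bat: bat < gnu → go left; bat < cod → go left; bat > ape → go right. Place as right child of ape.
Insert pig: pig > gnu → go right; pig > owl → go right. Place as right child of owl.
Insert yak: yak > gnu → go right; yak > owl → go right; yak > pig → go right. Place as right child of pig.

ape fox hog pig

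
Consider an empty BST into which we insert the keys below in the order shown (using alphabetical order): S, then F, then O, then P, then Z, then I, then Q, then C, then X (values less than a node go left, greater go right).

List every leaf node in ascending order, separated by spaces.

S: root
F: left child of S (depth 1)
O: right child of F (depth 2)
P: right child of O (depth 3)
Z: right child of S (depth 1)
I: left child of O (depth 3)
Q: right child of P (depth 4)
C: left child of F (depth 2)
X: left child of Z (depth 2)

C I Q X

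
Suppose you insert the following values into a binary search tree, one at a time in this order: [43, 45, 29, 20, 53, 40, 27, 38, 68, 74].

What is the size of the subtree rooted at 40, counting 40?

2

Resulting structure (node: left, right):
  43: L=29, R=45
  45: L=–, R=53
  29: L=20, R=40
  20: L=–, R=27
  53: L=–, R=68
  40: L=38, R=–
  27: L=–, R=–
  38: L=–, R=–
  68: L=–, R=74
  74: L=–, R=–

Subtree rooted at 40 contains: 40, 38 — 2 nodes.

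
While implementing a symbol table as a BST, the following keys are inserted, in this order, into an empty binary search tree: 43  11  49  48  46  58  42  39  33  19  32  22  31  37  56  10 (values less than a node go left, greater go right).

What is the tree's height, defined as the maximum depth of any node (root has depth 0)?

Insert 43: tree is empty, so 43 becomes the root.
Insert 11: 11 < 43 → go left. Place as left child of 43.
Insert 49: 49 > 43 → go right. Place as right child of 43.
Insert 48: 48 > 43 → go right; 48 < 49 → go left. Place as left child of 49.
Insert 46: 46 > 43 → go right; 46 < 49 → go left; 46 < 48 → go left. Place as left child of 48.
Insert 58: 58 > 43 → go right; 58 > 49 → go right. Place as right child of 49.
Insert 42: 42 < 43 → go left; 42 > 11 → go right. Place as right child of 11.
Insert 39: 39 < 43 → go left; 39 > 11 → go right; 39 < 42 → go left. Place as left child of 42.
Insert 33: 33 < 43 → go left; 33 > 11 → go right; 33 < 42 → go left; 33 < 39 → go left. Place as left child of 39.
Insert 19: 19 < 43 → go left; 19 > 11 → go right; 19 < 42 → go left; 19 < 39 → go left; 19 < 33 → go left. Place as left child of 33.
Insert 32: 32 < 43 → go left; 32 > 11 → go right; 32 < 42 → go left; 32 < 39 → go left; 32 < 33 → go left; 32 > 19 → go right. Place as right child of 19.
Insert 22: 22 < 43 → go left; 22 > 11 → go right; 22 < 42 → go left; 22 < 39 → go left; 22 < 33 → go left; 22 > 19 → go right; 22 < 32 → go left. Place as left child of 32.
Insert 31: 31 < 43 → go left; 31 > 11 → go right; 31 < 42 → go left; 31 < 39 → go left; 31 < 33 → go left; 31 > 19 → go right; 31 < 32 → go left; 31 > 22 → go right. Place as right child of 22.
Insert 37: 37 < 43 → go left; 37 > 11 → go right; 37 < 42 → go left; 37 < 39 → go left; 37 > 33 → go right. Place as right child of 33.
Insert 56: 56 > 43 → go right; 56 > 49 → go right; 56 < 58 → go left. Place as left child of 58.
Insert 10: 10 < 43 → go left; 10 < 11 → go left. Place as left child of 11.

The deepest node is 31 at depth 8.

8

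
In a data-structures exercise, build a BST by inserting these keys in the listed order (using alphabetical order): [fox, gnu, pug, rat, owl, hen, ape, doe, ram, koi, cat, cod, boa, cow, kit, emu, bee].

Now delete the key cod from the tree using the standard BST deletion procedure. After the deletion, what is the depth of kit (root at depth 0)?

6

Insert fox: tree is empty, so fox becomes the root.
Insert gnu: gnu > fox → go right. Place as right child of fox.
Insert pug: pug > fox → go right; pug > gnu → go right. Place as right child of gnu.
Insert rat: rat > fox → go right; rat > gnu → go right; rat > pug → go right. Place as right child of pug.
Insert owl: owl > fox → go right; owl > gnu → go right; owl < pug → go left. Place as left child of pug.
Insert hen: hen > fox → go right; hen > gnu → go right; hen < pug → go left; hen < owl → go left. Place as left child of owl.
Insert ape: ape < fox → go left. Place as left child of fox.
Insert doe: doe < fox → go left; doe > ape → go right. Place as right child of ape.
Insert ram: ram > fox → go right; ram > gnu → go right; ram > pug → go right; ram < rat → go left. Place as left child of rat.
Insert koi: koi > fox → go right; koi > gnu → go right; koi < pug → go left; koi < owl → go left; koi > hen → go right. Place as right child of hen.
Insert cat: cat < fox → go left; cat > ape → go right; cat < doe → go left. Place as left child of doe.
Insert cod: cod < fox → go left; cod > ape → go right; cod < doe → go left; cod > cat → go right. Place as right child of cat.
Insert boa: boa < fox → go left; boa > ape → go right; boa < doe → go left; boa < cat → go left. Place as left child of cat.
Insert cow: cow < fox → go left; cow > ape → go right; cow < doe → go left; cow > cat → go right; cow > cod → go right. Place as right child of cod.
Insert kit: kit > fox → go right; kit > gnu → go right; kit < pug → go left; kit < owl → go left; kit > hen → go right; kit < koi → go left. Place as left child of koi.
Insert emu: emu < fox → go left; emu > ape → go right; emu > doe → go right. Place as right child of doe.
Insert bee: bee < fox → go left; bee > ape → go right; bee < doe → go left; bee < cat → go left; bee < boa → go left. Place as left child of boa.

Delete cod (at most one child — splice it out).
After deletion, path to kit: fox → gnu → pug → owl → hen → koi → kit.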